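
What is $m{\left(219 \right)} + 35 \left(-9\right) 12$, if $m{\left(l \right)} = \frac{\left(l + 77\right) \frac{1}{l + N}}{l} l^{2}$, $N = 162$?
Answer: $- \frac{458452}{127} \approx -3609.9$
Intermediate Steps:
$m{\left(l \right)} = \frac{l \left(77 + l\right)}{162 + l}$ ($m{\left(l \right)} = \frac{\left(l + 77\right) \frac{1}{l + 162}}{l} l^{2} = \frac{\left(77 + l\right) \frac{1}{162 + l}}{l} l^{2} = \frac{\frac{1}{162 + l} \left(77 + l\right)}{l} l^{2} = \frac{77 + l}{l \left(162 + l\right)} l^{2} = \frac{l \left(77 + l\right)}{162 + l}$)
$m{\left(219 \right)} + 35 \left(-9\right) 12 = \frac{219 \left(77 + 219\right)}{162 + 219} + 35 \left(-9\right) 12 = 219 \cdot \frac{1}{381} \cdot 296 - 3780 = \frac{21608}{127} - 3780 = - \frac{458452}{127}$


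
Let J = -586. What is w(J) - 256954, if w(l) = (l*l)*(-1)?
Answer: -600350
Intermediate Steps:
w(l) = -l² (w(l) = l²*(-1) = -l²)
w(J) - 256954 = -1*(-586)² - 256954 = -1*343396 - 256954 = -343396 - 256954 = -600350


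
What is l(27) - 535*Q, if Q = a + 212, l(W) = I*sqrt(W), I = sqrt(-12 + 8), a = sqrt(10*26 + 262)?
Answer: -113420 - 1605*sqrt(58) + 6*I*sqrt(3) ≈ -1.2564e+5 + 10.392*I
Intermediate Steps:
a = 3*sqrt(58) (a = sqrt(260 + 262) = sqrt(522) = 3*sqrt(58) ≈ 22.847)
I = 2*I (I = sqrt(-4) = 2*I ≈ 2.0*I)
l(W) = 2*I*sqrt(W) (l(W) = (2*I)*sqrt(W) = 2*I*sqrt(W))
Q = 212 + 3*sqrt(58) (Q = 3*sqrt(58) + 212 = 212 + 3*sqrt(58) ≈ 234.85)
l(27) - 535*Q = 2*I*sqrt(27) - 535*(212 + 3*sqrt(58)) = 2*I*(3*sqrt(3)) + (-113420 - 1605*sqrt(58)) = 6*I*sqrt(3) + (-113420 - 1605*sqrt(58)) = -113420 - 1605*sqrt(58) + 6*I*sqrt(3)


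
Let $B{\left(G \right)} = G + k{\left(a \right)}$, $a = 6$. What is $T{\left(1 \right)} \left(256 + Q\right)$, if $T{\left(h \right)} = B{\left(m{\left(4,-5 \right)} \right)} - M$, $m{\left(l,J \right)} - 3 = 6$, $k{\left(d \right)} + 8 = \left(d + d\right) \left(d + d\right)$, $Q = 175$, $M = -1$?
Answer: $62926$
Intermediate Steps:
$k{\left(d \right)} = -8 + 4 d^{2}$ ($k{\left(d \right)} = -8 + \left(d + d\right) \left(d + d\right) = -8 + 2 d 2 d = -8 + 4 d^{2}$)
$m{\left(l,J \right)} = 9$ ($m{\left(l,J \right)} = 3 + 6 = 9$)
$B{\left(G \right)} = 136 + G$ ($B{\left(G \right)} = G - \left(8 - 4 \cdot 6^{2}\right) = G + \left(-8 + 4 \cdot 36\right) = G + \left(-8 + 144\right) = G + 136 = 136 + G$)
$T{\left(h \right)} = 146$ ($T{\left(h \right)} = \left(136 + 9\right) - -1 = 145 + 1 = 146$)
$T{\left(1 \right)} \left(256 + Q\right) = 146 \left(256 + 175\right) = 146 \cdot 431 = 62926$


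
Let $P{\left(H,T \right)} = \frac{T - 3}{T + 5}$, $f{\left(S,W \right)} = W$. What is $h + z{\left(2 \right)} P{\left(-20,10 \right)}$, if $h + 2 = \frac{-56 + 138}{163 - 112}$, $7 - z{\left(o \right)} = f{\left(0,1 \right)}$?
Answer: $\frac{614}{255} \approx 2.4078$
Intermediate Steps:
$z{\left(o \right)} = 6$ ($z{\left(o \right)} = 7 - 1 = 6$)
$P{\left(H,T \right)} = \frac{-3 + T}{5 + T}$
$h = - \frac{20}{51}$ ($h = -2 + \frac{-56 + 138}{163 - 112} = -2 + \frac{82}{51} = - \frac{20}{51} \approx -0.39216$)
$h + z{\left(2 \right)} P{\left(-20,10 \right)} = - \frac{20}{51} + 6 \frac{-3 + 10}{5 + 10} = - \frac{20}{51} + 6 \cdot \frac{1}{15} \cdot 7 = - \frac{20}{51} + 6 \cdot \frac{7}{15} = - \frac{20}{51} + \frac{14}{5} = \frac{614}{255}$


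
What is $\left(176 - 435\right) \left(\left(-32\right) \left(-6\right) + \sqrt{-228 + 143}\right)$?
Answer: $-49728 - 259 i \sqrt{85} \approx -49728.0 - 2387.9 i$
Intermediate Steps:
$\left(176 - 435\right) \left(\left(-32\right) \left(-6\right) + \sqrt{-228 + 143}\right) = - 259 \left(192 + \sqrt{-85}\right) = - 259 \left(192 + i \sqrt{85}\right) = -49728 - 259 i \sqrt{85}$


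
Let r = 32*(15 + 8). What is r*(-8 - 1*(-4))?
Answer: -2944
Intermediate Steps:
r = 736 (r = 32*23 = 736)
r*(-8 - 1*(-4)) = 736*(-8 - 1*(-4)) = 736*(-8 + 4) = 736*(-4) = -2944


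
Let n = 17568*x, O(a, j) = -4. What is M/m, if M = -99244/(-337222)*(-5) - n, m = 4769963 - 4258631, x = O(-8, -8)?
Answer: 5924192041/43108099926 ≈ 0.13743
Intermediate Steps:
x = -4
m = 511332
n = -70272 (n = 17568*(-4) = -70272)
M = 11848384082/168611 (M = -99244/(-337222)*(-5) - 1*(-70272) = -99244*(-1/337222)*(-5) + 70272 = (49622/168611)*(-5) + 70272 = -248110/168611 + 70272 = 11848384082/168611 ≈ 70271.)
M/m = (11848384082/168611)/511332 = (11848384082/168611)*(1/511332) = 5924192041/43108099926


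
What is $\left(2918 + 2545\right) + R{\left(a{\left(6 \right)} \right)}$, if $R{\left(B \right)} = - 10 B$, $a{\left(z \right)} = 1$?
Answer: $5453$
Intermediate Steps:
$\left(2918 + 2545\right) + R{\left(a{\left(6 \right)} \right)} = \left(2918 + 2545\right) - 10 = 5463 - 10 = 5453$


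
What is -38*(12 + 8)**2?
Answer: -15200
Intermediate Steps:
-38*(12 + 8)**2 = -38*20**2 = -38*400 = -15200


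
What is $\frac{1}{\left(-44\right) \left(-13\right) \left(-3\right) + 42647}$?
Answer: $\frac{1}{40931} \approx 2.4431 \cdot 10^{-5}$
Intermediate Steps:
$\frac{1}{\left(-44\right) \left(-13\right) \left(-3\right) + 42647} = \frac{1}{572 \left(-3\right) + 42647} = \frac{1}{-1716 + 42647} = \frac{1}{40931}$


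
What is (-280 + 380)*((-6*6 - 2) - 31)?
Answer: -6900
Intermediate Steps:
(-280 + 380)*((-6*6 - 2) - 31) = 100*((-36 - 2) - 31) = 100*(-38 - 31) = 100*(-69) = -6900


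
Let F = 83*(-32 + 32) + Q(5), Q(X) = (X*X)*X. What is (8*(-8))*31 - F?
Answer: -2109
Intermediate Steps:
Q(X) = X³ (Q(X) = X²*X = X³)
F = 125 (F = 83*(-32 + 32) + 5³ = 83*0 + 125 = 0 + 125 = 125)
(8*(-8))*31 - F = (8*(-8))*31 - 1*125 = -64*31 - 125 = -1984 - 125 = -2109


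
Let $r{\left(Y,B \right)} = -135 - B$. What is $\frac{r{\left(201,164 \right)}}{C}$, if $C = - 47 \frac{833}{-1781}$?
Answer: $- \frac{532519}{39151} \approx -13.602$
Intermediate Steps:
$C = \frac{39151}{1781}$ ($C = - 47 \cdot 833 \left(- \frac{1}{1781}\right) = \left(-47\right) \left(- \frac{833}{1781}\right) = \frac{39151}{1781} \approx 21.983$)
$\frac{r{\left(201,164 \right)}}{C} = \frac{-135 - 164}{\frac{39151}{1781}} = \left(-135 - 164\right) \frac{1781}{39151} = \left(-299\right) \frac{1781}{39151} = - \frac{532519}{39151}$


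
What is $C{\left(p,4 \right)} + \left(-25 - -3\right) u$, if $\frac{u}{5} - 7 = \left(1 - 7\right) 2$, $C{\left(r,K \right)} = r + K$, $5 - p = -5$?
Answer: $564$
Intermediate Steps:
$p = 10$ ($p = 5 - -5 = 5 + 5 = 10$)
$C{\left(r,K \right)} = K + r$
$u = -25$ ($u = 35 + 5 \left(1 - 7\right) 2 = 35 + 5 \left(\left(-6\right) 2\right) = 35 + 5 \left(-12\right) = 35 - 60 = -25$)
$C{\left(p,4 \right)} + \left(-25 - -3\right) u = \left(4 + 10\right) + \left(-25 - -3\right) \left(-25\right) = 14 + \left(-25 + 3\right) \left(-25\right) = 14 - -550 = 14 + 550 = 564$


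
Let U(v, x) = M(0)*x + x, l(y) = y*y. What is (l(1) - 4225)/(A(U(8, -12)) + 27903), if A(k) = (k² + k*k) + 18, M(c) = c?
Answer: -1408/9403 ≈ -0.14974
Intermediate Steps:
l(y) = y²
U(v, x) = x (U(v, x) = 0*x + x = 0 + x = x)
A(k) = 18 + 2*k² (A(k) = (k² + k²) + 18 = 2*k² + 18 = 18 + 2*k²)
(l(1) - 4225)/(A(U(8, -12)) + 27903) = (1² - 4225)/((18 + 2*(-12)²) + 27903) = (1 - 4225)/((18 + 2*144) + 27903) = -4224/((18 + 288) + 27903) = -4224/(306 + 27903) = -4224/28209 = -4224*1/28209 = -1408/9403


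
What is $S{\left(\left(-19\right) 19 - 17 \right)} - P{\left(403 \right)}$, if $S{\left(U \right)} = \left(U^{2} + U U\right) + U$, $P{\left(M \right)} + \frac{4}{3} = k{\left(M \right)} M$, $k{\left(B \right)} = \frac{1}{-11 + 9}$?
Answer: $\frac{1713557}{6} \approx 2.8559 \cdot 10^{5}$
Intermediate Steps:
$k{\left(B \right)} = - \frac{1}{2}$ ($k{\left(B \right)} = \frac{1}{-2} = - \frac{1}{2}$)
$P{\left(M \right)} = - \frac{4}{3} - \frac{M}{2}$
$S{\left(U \right)} = U + 2 U^{2}$ ($S{\left(U \right)} = \left(U^{2} + U^{2}\right) + U = 2 U^{2} + U = U + 2 U^{2}$)
$S{\left(\left(-19\right) 19 - 17 \right)} - P{\left(403 \right)} = \left(\left(-19\right) 19 - 17\right) \left(1 + 2 \left(\left(-19\right) 19 - 17\right)\right) - \left(- \frac{4}{3} - \frac{403}{2}\right) = \left(-361 - 17\right) \left(1 + 2 \left(-361 - 17\right)\right) - \left(- \frac{4}{3} - \frac{403}{2}\right) = - 378 \left(1 + 2 \left(-378\right)\right) - - \frac{1217}{6} = - 378 \left(1 - 756\right) + \frac{1217}{6} = \left(-378\right) \left(-755\right) + \frac{1217}{6} = 285390 + \frac{1217}{6} = \frac{1713557}{6}$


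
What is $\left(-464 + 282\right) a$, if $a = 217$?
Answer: $-39494$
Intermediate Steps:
$\left(-464 + 282\right) a = \left(-464 + 282\right) 217 = \left(-182\right) 217 = -39494$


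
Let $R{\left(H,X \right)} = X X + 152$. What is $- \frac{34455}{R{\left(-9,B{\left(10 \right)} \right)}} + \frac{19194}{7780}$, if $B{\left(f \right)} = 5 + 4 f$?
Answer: $- \frac{113137281}{8468530} \approx -13.36$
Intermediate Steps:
$R{\left(H,X \right)} = 152 + X^{2}$ ($R{\left(H,X \right)} = X^{2} + 152 = 152 + X^{2}$)
$- \frac{34455}{R{\left(-9,B{\left(10 \right)} \right)}} + \frac{19194}{7780} = - \frac{34455}{152 + \left(5 + 4 \cdot 10\right)^{2}} + \frac{19194}{7780} = - \frac{34455}{152 + \left(5 + 40\right)^{2}} + 19194 \cdot \frac{1}{7780} = - \frac{34455}{152 + 45^{2}} + \frac{9597}{3890} = - \frac{34455}{152 + 2025} + \frac{9597}{3890} = - \frac{34455}{2177} + \frac{9597}{3890} = - \frac{113137281}{8468530}$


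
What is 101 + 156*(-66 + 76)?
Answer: 1661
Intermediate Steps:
101 + 156*(-66 + 76) = 101 + 156*10 = 101 + 1560 = 1661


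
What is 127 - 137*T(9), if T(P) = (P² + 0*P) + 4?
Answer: -11518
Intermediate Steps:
T(P) = 4 + P² (T(P) = (P² + 0) + 4 = P² + 4 = 4 + P²)
127 - 137*T(9) = 127 - 137*(4 + 9²) = 127 - 137*(4 + 81) = 127 - 137*85 = 127 - 11645 = -11518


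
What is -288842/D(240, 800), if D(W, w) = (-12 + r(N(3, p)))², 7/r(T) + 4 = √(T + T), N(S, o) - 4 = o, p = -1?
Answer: -6411714716/4669921 + 598480624*√6/4669921 ≈ -1059.1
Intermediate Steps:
N(S, o) = 4 + o
r(T) = 7/(-4 + √2*√T) (r(T) = 7/(-4 + √(T + T)) = 7/(-4 + √(2*T)) = 7/(-4 + √2*√T))
D(W, w) = (-12 + 7/(-4 + √6))² (D(W, w) = (-12 + 7/(-4 + √2*√(4 - 1)))² = (-12 + 7/(-4 + √2*√3))² = (-12 + 7/(-4 + √6))²)
-288842/D(240, 800) = -288842/(11099/50 + 518*√6/25)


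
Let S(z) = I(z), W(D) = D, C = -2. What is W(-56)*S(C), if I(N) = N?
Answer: 112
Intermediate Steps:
S(z) = z
W(-56)*S(C) = -56*(-2) = 112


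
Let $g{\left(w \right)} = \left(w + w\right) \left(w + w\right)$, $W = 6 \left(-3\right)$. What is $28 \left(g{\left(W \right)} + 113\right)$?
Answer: $39452$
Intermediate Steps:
$W = -18$
$g{\left(w \right)} = 4 w^{2}$ ($g{\left(w \right)} = 2 w 2 w = 4 w^{2}$)
$28 \left(g{\left(W \right)} + 113\right) = 28 \left(4 \left(-18\right)^{2} + 113\right) = 28 \left(4 \cdot 324 + 113\right) = 28 \left(1296 + 113\right) = 28 \cdot 1409 = 39452$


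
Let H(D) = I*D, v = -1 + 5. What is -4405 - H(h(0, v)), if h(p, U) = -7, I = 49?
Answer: -4062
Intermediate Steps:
v = 4
H(D) = 49*D
-4405 - H(h(0, v)) = -4405 - 49*(-7) = -4405 - 1*(-343) = -4405 + 343 = -4062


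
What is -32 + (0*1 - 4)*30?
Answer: -152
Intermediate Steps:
-32 + (0*1 - 4)*30 = -32 + (0 - 4)*30 = -32 - 4*30 = -32 - 120 = -152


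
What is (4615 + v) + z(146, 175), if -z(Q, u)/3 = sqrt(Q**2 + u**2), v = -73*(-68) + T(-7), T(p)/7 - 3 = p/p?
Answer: 9607 - 3*sqrt(51941) ≈ 8923.3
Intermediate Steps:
T(p) = 28 (T(p) = 21 + 7*(p/p) = 21 + 7*1 = 21 + 7 = 28)
v = 4992 (v = -73*(-68) + 28 = 4964 + 28 = 4992)
z(Q, u) = -3*sqrt(Q**2 + u**2)
(4615 + v) + z(146, 175) = (4615 + 4992) - 3*sqrt(146**2 + 175**2) = 9607 - 3*sqrt(21316 + 30625) = 9607 - 3*sqrt(51941)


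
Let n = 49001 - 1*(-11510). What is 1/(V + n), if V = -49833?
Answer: 1/10678 ≈ 9.3651e-5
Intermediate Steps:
n = 60511 (n = 49001 + 11510 = 60511)
1/(V + n) = 1/(-49833 + 60511) = 1/10678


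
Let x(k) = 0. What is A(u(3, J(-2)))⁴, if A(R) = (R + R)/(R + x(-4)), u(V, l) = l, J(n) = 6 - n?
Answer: 16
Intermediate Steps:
A(R) = 2 (A(R) = (R + R)/(R + 0) = (2*R)/R = 2)
A(u(3, J(-2)))⁴ = 2⁴ = 16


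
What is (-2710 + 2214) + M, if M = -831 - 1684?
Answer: -3011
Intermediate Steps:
M = -2515
(-2710 + 2214) + M = (-2710 + 2214) - 2515 = -496 - 2515 = -3011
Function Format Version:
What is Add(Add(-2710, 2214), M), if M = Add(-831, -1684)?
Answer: -3011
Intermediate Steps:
M = -2515
Add(Add(-2710, 2214), M) = Add(Add(-2710, 2214), -2515) = Add(-496, -2515) = -3011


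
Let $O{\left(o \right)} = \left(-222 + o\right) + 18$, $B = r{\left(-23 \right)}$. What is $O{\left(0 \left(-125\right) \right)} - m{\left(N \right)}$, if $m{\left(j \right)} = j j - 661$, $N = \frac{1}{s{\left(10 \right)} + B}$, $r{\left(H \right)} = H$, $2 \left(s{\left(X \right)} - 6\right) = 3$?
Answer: $\frac{439173}{961} \approx 457.0$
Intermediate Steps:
$s{\left(X \right)} = \frac{15}{2}$ ($s{\left(X \right)} = 6 + \frac{1}{2} \cdot 3 = 6 + \frac{3}{2} = \frac{15}{2}$)
$B = -23$
$O{\left(o \right)} = -204 + o$
$N = - \frac{2}{31}$ ($N = \frac{1}{\frac{15}{2} - 23} = \frac{1}{- \frac{31}{2}} = - \frac{2}{31} \approx -0.064516$)
$m{\left(j \right)} = -661 + j^{2}$ ($m{\left(j \right)} = j^{2} - 661 = -661 + j^{2}$)
$O{\left(0 \left(-125\right) \right)} - m{\left(N \right)} = \left(-204 + 0 \left(-125\right)\right) - \left(-661 + \left(- \frac{2}{31}\right)^{2}\right) = \left(-204 + 0\right) - \left(-661 + \frac{4}{961}\right) = -204 - - \frac{635217}{961} = -204 + \frac{635217}{961} = \frac{439173}{961}$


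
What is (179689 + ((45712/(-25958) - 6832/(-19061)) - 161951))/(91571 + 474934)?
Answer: 626843580562/20021316039585 ≈ 0.031309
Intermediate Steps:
(179689 + ((45712/(-25958) - 6832/(-19061)) - 161951))/(91571 + 474934) = (179689 + ((45712*(-1/25958) - 6832*(-1/19061)) - 161951))/566505 = (179689 + ((-22856/12979 + 976/2723) - 161951))*(1/566505) = (179689 + (-49569384/35341817 - 161951))*(1/566505) = (179689 - 5723692174351/35341817)*(1/566505) = (626843580562/35341817)*(1/566505) = 626843580562/20021316039585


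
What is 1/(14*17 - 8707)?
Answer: -1/8469 ≈ -0.00011808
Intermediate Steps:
1/(14*17 - 8707) = 1/(238 - 8707) = 1/(-8469) = -1/8469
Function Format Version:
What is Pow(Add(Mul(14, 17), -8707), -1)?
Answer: Rational(-1, 8469) ≈ -0.00011808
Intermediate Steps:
Pow(Add(Mul(14, 17), -8707), -1) = Pow(Add(238, -8707), -1) = Pow(-8469, -1) = Rational(-1, 8469)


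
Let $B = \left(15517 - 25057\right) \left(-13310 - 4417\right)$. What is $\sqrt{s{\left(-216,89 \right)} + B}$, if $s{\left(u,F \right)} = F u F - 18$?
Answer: $3 \sqrt{18600514} \approx 12939.0$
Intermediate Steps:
$s{\left(u,F \right)} = -18 + u F^{2}$ ($s{\left(u,F \right)} = u F^{2} - 18 = -18 + u F^{2}$)
$B = 169115580$ ($B = \left(-9540\right) \left(-17727\right) = 169115580$)
$\sqrt{s{\left(-216,89 \right)} + B} = \sqrt{\left(-18 - 216 \cdot 89^{2}\right) + 169115580} = \sqrt{\left(-18 - 1710936\right) + 169115580} = \sqrt{-1710954 + 169115580} = \sqrt{167404626} = 3 \sqrt{18600514}$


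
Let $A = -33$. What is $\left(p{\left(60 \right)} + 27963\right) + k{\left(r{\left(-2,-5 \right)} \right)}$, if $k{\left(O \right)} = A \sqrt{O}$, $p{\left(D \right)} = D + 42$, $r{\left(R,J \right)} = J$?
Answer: $28065 - 33 i \sqrt{5} \approx 28065.0 - 73.79 i$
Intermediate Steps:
$p{\left(D \right)} = 42 + D$
$k{\left(O \right)} = - 33 \sqrt{O}$
$\left(p{\left(60 \right)} + 27963\right) + k{\left(r{\left(-2,-5 \right)} \right)} = \left(\left(42 + 60\right) + 27963\right) - 33 \sqrt{-5} = \left(102 + 27963\right) - 33 i \sqrt{5} = 28065 - 33 i \sqrt{5}$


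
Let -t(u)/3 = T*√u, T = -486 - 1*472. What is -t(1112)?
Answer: -5748*√278 ≈ -95838.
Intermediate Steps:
T = -958 (T = -486 - 472 = -958)
t(u) = 2874*√u (t(u) = -(-2874)*√u = 2874*√u)
-t(1112) = -2874*√1112 = -2874*2*√278 = -5748*√278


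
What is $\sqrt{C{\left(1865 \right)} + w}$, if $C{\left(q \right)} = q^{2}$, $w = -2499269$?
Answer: $2 \sqrt{244739} \approx 989.42$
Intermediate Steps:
$\sqrt{C{\left(1865 \right)} + w} = \sqrt{1865^{2} - 2499269} = \sqrt{3478225 - 2499269} = \sqrt{978956} = 2 \sqrt{244739}$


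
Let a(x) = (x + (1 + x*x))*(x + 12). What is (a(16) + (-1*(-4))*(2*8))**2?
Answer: 59413264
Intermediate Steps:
a(x) = (12 + x)*(1 + x + x**2) (a(x) = (x + (1 + x**2))*(12 + x) = (1 + x + x**2)*(12 + x) = (12 + x)*(1 + x + x**2))
(a(16) + (-1*(-4))*(2*8))**2 = ((12 + 16**3 + 13*16 + 13*16**2) + (-1*(-4))*(2*8))**2 = ((12 + 4096 + 208 + 13*256) + 4*16)**2 = ((12 + 4096 + 208 + 3328) + 64)**2 = (7644 + 64)**2 = 7708**2 = 59413264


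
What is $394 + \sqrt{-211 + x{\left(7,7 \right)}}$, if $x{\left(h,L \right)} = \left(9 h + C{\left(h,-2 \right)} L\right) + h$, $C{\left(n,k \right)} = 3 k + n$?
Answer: $394 + i \sqrt{134} \approx 394.0 + 11.576 i$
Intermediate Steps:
$C{\left(n,k \right)} = n + 3 k$
$x{\left(h,L \right)} = 10 h + L \left(-6 + h\right)$ ($x{\left(h,L \right)} = \left(9 h + \left(h + 3 \left(-2\right)\right) L\right) + h = \left(9 h + \left(h - 6\right) L\right) + h = \left(9 h + \left(-6 + h\right) L\right) + h = \left(9 h + L \left(-6 + h\right)\right) + h = 10 h + L \left(-6 + h\right)$)
$394 + \sqrt{-211 + x{\left(7,7 \right)}} = 394 + \sqrt{-211 + \left(10 \cdot 7 + 7 \left(-6 + 7\right)\right)} = 394 + \sqrt{-211 + \left(70 + 7 \cdot 1\right)} = 394 + \sqrt{-211 + \left(70 + 7\right)} = 394 + \sqrt{-211 + 77} = 394 + \sqrt{-134} = 394 + i \sqrt{134}$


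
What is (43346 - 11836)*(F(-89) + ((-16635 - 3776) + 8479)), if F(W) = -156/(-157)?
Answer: -59023523680/157 ≈ -3.7595e+8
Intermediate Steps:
F(W) = 156/157 (F(W) = -156*(-1/157) = 156/157)
(43346 - 11836)*(F(-89) + ((-16635 - 3776) + 8479)) = (43346 - 11836)*(156/157 + ((-16635 - 3776) + 8479)) = 31510*(156/157 + (-20411 + 8479)) = 31510*(156/157 - 11932) = 31510*(-1873168/157) = -59023523680/157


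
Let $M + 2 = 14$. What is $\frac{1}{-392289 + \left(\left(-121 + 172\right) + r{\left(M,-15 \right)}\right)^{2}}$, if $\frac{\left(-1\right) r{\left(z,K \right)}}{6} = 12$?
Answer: $- \frac{1}{391848} \approx -2.552 \cdot 10^{-6}$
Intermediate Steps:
$M = 12$ ($M = -2 + 14 = 12$)
$r{\left(z,K \right)} = -72$ ($r{\left(z,K \right)} = \left(-6\right) 12 = -72$)
$\frac{1}{-392289 + \left(\left(-121 + 172\right) + r{\left(M,-15 \right)}\right)^{2}} = \frac{1}{-392289 + \left(\left(-121 + 172\right) - 72\right)^{2}} = \frac{1}{-392289 + \left(51 - 72\right)^{2}} = \frac{1}{-392289 + \left(-21\right)^{2}} = \frac{1}{-392289 + 441} = \frac{1}{-391848} = - \frac{1}{391848}$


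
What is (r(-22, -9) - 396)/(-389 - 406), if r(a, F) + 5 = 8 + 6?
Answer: 129/265 ≈ 0.48679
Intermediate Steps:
r(a, F) = 9 (r(a, F) = -5 + (8 + 6) = -5 + 14 = 9)
(r(-22, -9) - 396)/(-389 - 406) = (9 - 396)/(-389 - 406) = -387/(-795) = -387*(-1/795) = 129/265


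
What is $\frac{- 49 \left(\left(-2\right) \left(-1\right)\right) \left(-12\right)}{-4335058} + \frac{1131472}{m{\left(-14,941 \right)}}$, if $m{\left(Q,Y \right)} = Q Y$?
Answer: $- \frac{175179008500}{2039644789} \approx -85.887$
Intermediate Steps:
$\frac{- 49 \left(\left(-2\right) \left(-1\right)\right) \left(-12\right)}{-4335058} + \frac{1131472}{m{\left(-14,941 \right)}} = \frac{- 49 \left(\left(-2\right) \left(-1\right)\right) \left(-12\right)}{-4335058} + \frac{1131472}{\left(-14\right) 941} = \left(-49\right) 2 \left(-12\right) \left(- \frac{1}{4335058}\right) + \frac{1131472}{-13174} = \left(-98\right) \left(-12\right) \left(- \frac{1}{4335058}\right) + 1131472 \left(- \frac{1}{13174}\right) = 1176 \left(- \frac{1}{4335058}\right) - \frac{565736}{6587} = - \frac{84}{309647} - \frac{565736}{6587} = - \frac{175179008500}{2039644789}$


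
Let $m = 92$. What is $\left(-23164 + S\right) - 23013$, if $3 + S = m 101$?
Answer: $-36888$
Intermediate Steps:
$S = 9289$ ($S = -3 + 92 \cdot 101 = -3 + 9292 = 9289$)
$\left(-23164 + S\right) - 23013 = \left(-23164 + 9289\right) - 23013 = -13875 - 23013 = -36888$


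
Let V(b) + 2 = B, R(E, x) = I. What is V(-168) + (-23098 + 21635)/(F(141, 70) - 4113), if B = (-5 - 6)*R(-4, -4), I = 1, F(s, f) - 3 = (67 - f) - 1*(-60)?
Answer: -7318/579 ≈ -12.639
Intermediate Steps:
F(s, f) = 130 - f (F(s, f) = 3 + ((67 - f) - 1*(-60)) = 3 + ((67 - f) + 60) = 3 + (127 - f) = 130 - f)
R(E, x) = 1
B = -11 (B = (-5 - 6)*1 = -11*1 = -11)
V(b) = -13 (V(b) = -2 - 11 = -13)
V(-168) + (-23098 + 21635)/(F(141, 70) - 4113) = -13 + (-23098 + 21635)/((130 - 1*70) - 4113) = -13 - 1463/((130 - 70) - 4113) = -13 - 1463/(60 - 4113) = -13 - 1463/(-4053) = -13 - 1463*(-1/4053) = -13 + 209/579 = -7318/579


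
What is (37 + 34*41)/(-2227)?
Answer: -1431/2227 ≈ -0.64257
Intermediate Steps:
(37 + 34*41)/(-2227) = (37 + 1394)*(-1/2227) = 1431*(-1/2227) = -1431/2227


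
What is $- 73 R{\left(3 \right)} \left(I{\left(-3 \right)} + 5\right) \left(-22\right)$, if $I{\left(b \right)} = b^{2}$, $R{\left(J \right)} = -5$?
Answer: $-112420$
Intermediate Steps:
$- 73 R{\left(3 \right)} \left(I{\left(-3 \right)} + 5\right) \left(-22\right) = - 73 \left(- 5 \left(\left(-3\right)^{2} + 5\right)\right) \left(-22\right) = - 73 \left(- 5 \left(9 + 5\right)\right) \left(-22\right) = - 73 \left(\left(-5\right) 14\right) \left(-22\right) = \left(-73\right) \left(-70\right) \left(-22\right) = 5110 \left(-22\right) = -112420$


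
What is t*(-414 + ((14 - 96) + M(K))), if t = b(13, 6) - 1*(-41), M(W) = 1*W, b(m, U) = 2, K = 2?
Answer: -21242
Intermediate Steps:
M(W) = W
t = 43 (t = 2 - 1*(-41) = 2 + 41 = 43)
t*(-414 + ((14 - 96) + M(K))) = 43*(-414 + ((14 - 96) + 2)) = 43*(-414 + (-82 + 2)) = 43*(-414 - 80) = 43*(-494) = -21242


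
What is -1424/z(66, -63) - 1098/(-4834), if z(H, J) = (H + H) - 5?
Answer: -3372085/306959 ≈ -10.985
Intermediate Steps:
z(H, J) = -5 + 2*H (z(H, J) = 2*H - 5 = -5 + 2*H)
-1424/z(66, -63) - 1098/(-4834) = -1424/(-5 + 2*66) - 1098/(-4834) = -1424/(-5 + 132) - 1098*(-1/4834) = -1424/127 + 549/2417 = -3372085/306959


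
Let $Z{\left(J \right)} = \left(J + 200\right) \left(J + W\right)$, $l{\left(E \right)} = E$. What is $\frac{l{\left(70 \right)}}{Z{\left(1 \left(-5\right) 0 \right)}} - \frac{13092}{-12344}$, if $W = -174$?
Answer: $\frac{5684219}{5369640} \approx 1.0586$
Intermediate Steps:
$Z{\left(J \right)} = \left(-174 + J\right) \left(200 + J\right)$ ($Z{\left(J \right)} = \left(J + 200\right) \left(J - 174\right) = \left(200 + J\right) \left(-174 + J\right) = \left(-174 + J\right) \left(200 + J\right)$)
$\frac{l{\left(70 \right)}}{Z{\left(1 \left(-5\right) 0 \right)}} - \frac{13092}{-12344} = \frac{70}{-34800 + \left(1 \left(-5\right) 0\right)^{2} + 26 \cdot 1 \left(-5\right) 0} - \frac{13092}{-12344} = \frac{70}{-34800 + \left(\left(-5\right) 0\right)^{2} + 26 \left(\left(-5\right) 0\right)} - - \frac{3273}{3086} = \frac{70}{-34800 + 0^{2} + 26 \cdot 0} + \frac{3273}{3086} = \frac{70}{-34800 + 0 + 0} + \frac{3273}{3086} = \frac{70}{-34800} + \frac{3273}{3086} = 70 \left(- \frac{1}{34800}\right) + \frac{3273}{3086} = - \frac{7}{3480} + \frac{3273}{3086} = \frac{5684219}{5369640}$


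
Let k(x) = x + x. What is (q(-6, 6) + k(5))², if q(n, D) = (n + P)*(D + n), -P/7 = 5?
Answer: 100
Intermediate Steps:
P = -35 (P = -7*5 = -35)
k(x) = 2*x
q(n, D) = (-35 + n)*(D + n) (q(n, D) = (n - 35)*(D + n) = (-35 + n)*(D + n))
(q(-6, 6) + k(5))² = (((-6)² - 35*6 - 35*(-6) + 6*(-6)) + 2*5)² = ((36 - 210 + 210 - 36) + 10)² = (0 + 10)² = 10² = 100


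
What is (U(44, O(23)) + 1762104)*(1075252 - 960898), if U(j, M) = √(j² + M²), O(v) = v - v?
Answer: 201508672392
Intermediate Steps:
O(v) = 0
U(j, M) = √(M² + j²)
(U(44, O(23)) + 1762104)*(1075252 - 960898) = (√(0² + 44²) + 1762104)*(1075252 - 960898) = (√(0 + 1936) + 1762104)*114354 = (√1936 + 1762104)*114354 = (44 + 1762104)*114354 = 1762148*114354 = 201508672392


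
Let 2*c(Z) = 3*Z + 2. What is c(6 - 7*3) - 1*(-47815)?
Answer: 95587/2 ≈ 47794.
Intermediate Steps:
c(Z) = 1 + 3*Z/2 (c(Z) = (3*Z + 2)/2 = (2 + 3*Z)/2 = 1 + 3*Z/2)
c(6 - 7*3) - 1*(-47815) = (1 + 3*(6 - 7*3)/2) - 1*(-47815) = (1 + 3*(6 - 21)/2) + 47815 = (1 + (3/2)*(-15)) + 47815 = (1 - 45/2) + 47815 = -43/2 + 47815 = 95587/2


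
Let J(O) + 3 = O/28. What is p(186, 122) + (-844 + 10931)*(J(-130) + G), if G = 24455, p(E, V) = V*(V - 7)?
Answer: 493229043/2 ≈ 2.4661e+8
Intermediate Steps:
p(E, V) = V*(-7 + V)
J(O) = -3 + O/28
p(186, 122) + (-844 + 10931)*(J(-130) + G) = 122*(-7 + 122) + (-844 + 10931)*((-3 + (1/28)*(-130)) + 24455) = 122*115 + 10087*((-3 - 65/14) + 24455) = 14030 + 10087*(-107/14 + 24455) = 14030 + 10087*(342263/14) = 14030 + 493200983/2 = 493229043/2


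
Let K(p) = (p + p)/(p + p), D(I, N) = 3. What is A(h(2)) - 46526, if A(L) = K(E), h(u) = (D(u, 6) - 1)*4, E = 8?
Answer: -46525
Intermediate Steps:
h(u) = 8 (h(u) = (3 - 1)*4 = 2*4 = 8)
K(p) = 1 (K(p) = (2*p)/((2*p)) = (2*p)*(1/(2*p)) = 1)
A(L) = 1
A(h(2)) - 46526 = 1 - 46526 = -46525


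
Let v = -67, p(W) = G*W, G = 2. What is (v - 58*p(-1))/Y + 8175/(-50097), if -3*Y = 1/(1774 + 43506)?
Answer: -111151218565/16699 ≈ -6.6562e+6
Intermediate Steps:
Y = -1/135840 (Y = -1/(3*(1774 + 43506)) = -⅓/45280 = -⅓*1/45280 = -1/135840 ≈ -7.3616e-6)
p(W) = 2*W
(v - 58*p(-1))/Y + 8175/(-50097) = (-67 - 116*(-1))/(-1/135840) + 8175/(-50097) = (-67 - 58*(-2))*(-135840) + 8175*(-1/50097) = (-67 + 116)*(-135840) - 2725/16699 = 49*(-135840) - 2725/16699 = -6656160 - 2725/16699 = -111151218565/16699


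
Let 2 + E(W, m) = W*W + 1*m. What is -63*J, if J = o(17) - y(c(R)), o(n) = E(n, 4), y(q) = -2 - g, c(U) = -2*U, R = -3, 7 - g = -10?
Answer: -19530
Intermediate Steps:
g = 17 (g = 7 - 1*(-10) = 7 + 10 = 17)
E(W, m) = -2 + m + W**2 (E(W, m) = -2 + (W*W + 1*m) = -2 + (W**2 + m) = -2 + (m + W**2) = -2 + m + W**2)
y(q) = -19 (y(q) = -2 - 1*17 = -2 - 17 = -19)
o(n) = 2 + n**2 (o(n) = -2 + 4 + n**2 = 2 + n**2)
J = 310 (J = (2 + 17**2) - 1*(-19) = (2 + 289) + 19 = 291 + 19 = 310)
-63*J = -63*310 = -19530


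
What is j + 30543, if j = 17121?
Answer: 47664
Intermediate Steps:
j + 30543 = 17121 + 30543 = 47664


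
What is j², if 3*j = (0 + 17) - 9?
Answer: 64/9 ≈ 7.1111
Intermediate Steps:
j = 8/3 (j = ((0 + 17) - 9)/3 = (17 - 9)/3 = (⅓)*8 = 8/3 ≈ 2.6667)
j² = (8/3)² = 64/9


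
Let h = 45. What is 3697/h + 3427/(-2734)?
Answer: 9953383/123030 ≈ 80.902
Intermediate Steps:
3697/h + 3427/(-2734) = 3697/45 + 3427/(-2734) = 3697*(1/45) + 3427*(-1/2734) = 3697/45 - 3427/2734 = 9953383/123030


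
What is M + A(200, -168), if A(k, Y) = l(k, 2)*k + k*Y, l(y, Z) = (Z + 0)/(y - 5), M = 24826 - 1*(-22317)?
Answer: 528257/39 ≈ 13545.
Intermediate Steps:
M = 47143 (M = 24826 + 22317 = 47143)
l(y, Z) = Z/(-5 + y)
A(k, Y) = Y*k + 2*k/(-5 + k) (A(k, Y) = (2/(-5 + k))*k + k*Y = 2*k/(-5 + k) + Y*k = Y*k + 2*k/(-5 + k))
M + A(200, -168) = 47143 + 200*(2 - 168*(-5 + 200))/(-5 + 200) = 47143 + 200*(2 - 168*195)/195 = 47143 + 200*(1/195)*(2 - 32760) = 47143 + 200*(1/195)*(-32758) = 47143 - 1310320/39 = 528257/39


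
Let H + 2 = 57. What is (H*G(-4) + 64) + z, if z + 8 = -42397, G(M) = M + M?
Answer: -42781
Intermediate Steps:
H = 55 (H = -2 + 57 = 55)
G(M) = 2*M
z = -42405 (z = -8 - 42397 = -42405)
(H*G(-4) + 64) + z = (55*(2*(-4)) + 64) - 42405 = (55*(-8) + 64) - 42405 = (-440 + 64) - 42405 = -376 - 42405 = -42781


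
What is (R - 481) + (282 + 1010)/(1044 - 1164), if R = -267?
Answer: -22763/30 ≈ -758.77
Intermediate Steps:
(R - 481) + (282 + 1010)/(1044 - 1164) = (-267 - 481) + (282 + 1010)/(1044 - 1164) = -748 + 1292/(-120) = -748 + 1292*(-1/120) = -748 - 323/30 = -22763/30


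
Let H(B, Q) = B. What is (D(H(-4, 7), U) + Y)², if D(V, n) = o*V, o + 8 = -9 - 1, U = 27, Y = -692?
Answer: 384400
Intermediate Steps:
o = -18 (o = -8 + (-9 - 1) = -8 - 10 = -18)
D(V, n) = -18*V
(D(H(-4, 7), U) + Y)² = (-18*(-4) - 692)² = (72 - 692)² = (-620)² = 384400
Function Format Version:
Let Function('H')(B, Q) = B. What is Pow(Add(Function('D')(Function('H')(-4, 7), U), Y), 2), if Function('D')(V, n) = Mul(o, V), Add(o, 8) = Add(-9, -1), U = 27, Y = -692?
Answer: 384400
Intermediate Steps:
o = -18 (o = Add(-8, Add(-9, -1)) = Add(-8, -10) = -18)
Function('D')(V, n) = Mul(-18, V)
Pow(Add(Function('D')(Function('H')(-4, 7), U), Y), 2) = Pow(Add(Mul(-18, -4), -692), 2) = Pow(Add(72, -692), 2) = Pow(-620, 2) = 384400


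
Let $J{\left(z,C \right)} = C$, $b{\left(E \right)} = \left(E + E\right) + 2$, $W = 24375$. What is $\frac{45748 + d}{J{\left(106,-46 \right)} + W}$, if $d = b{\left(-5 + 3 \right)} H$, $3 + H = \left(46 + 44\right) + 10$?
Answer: $\frac{45554}{24329} \approx 1.8724$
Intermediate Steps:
$H = 97$ ($H = -3 + \left(\left(46 + 44\right) + 10\right) = -3 + \left(90 + 10\right) = -3 + 100 = 97$)
$b{\left(E \right)} = 2 + 2 E$ ($b{\left(E \right)} = 2 E + 2 = 2 + 2 E$)
$d = -194$ ($d = \left(2 + 2 \left(-5 + 3\right)\right) 97 = \left(2 + 2 \left(-2\right)\right) 97 = \left(2 - 4\right) 97 = \left(-2\right) 97 = -194$)
$\frac{45748 + d}{J{\left(106,-46 \right)} + W} = \frac{45748 - 194}{-46 + 24375} = \frac{45554}{24329}$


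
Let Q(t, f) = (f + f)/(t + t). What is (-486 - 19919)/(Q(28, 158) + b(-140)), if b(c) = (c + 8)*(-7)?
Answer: -57134/2603 ≈ -21.949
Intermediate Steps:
b(c) = -56 - 7*c (b(c) = (8 + c)*(-7) = -56 - 7*c)
Q(t, f) = f/t (Q(t, f) = (2*f)/((2*t)) = (2*f)*(1/(2*t)) = f/t)
(-486 - 19919)/(Q(28, 158) + b(-140)) = (-486 - 19919)/(158/28 + (-56 - 7*(-140))) = -20405/(158*(1/28) + (-56 + 980)) = -20405/(79/14 + 924) = -20405/13015/14 = -20405*14/13015 = -57134/2603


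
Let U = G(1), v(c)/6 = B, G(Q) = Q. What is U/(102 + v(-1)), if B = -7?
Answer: 1/60 ≈ 0.016667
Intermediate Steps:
v(c) = -42 (v(c) = 6*(-7) = -42)
U = 1
U/(102 + v(-1)) = 1/(102 - 42) = 1/60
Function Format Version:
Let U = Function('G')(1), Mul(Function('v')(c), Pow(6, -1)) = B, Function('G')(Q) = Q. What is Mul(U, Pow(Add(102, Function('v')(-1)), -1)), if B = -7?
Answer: Rational(1, 60) ≈ 0.016667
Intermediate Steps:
Function('v')(c) = -42 (Function('v')(c) = Mul(6, -7) = -42)
U = 1
Mul(U, Pow(Add(102, Function('v')(-1)), -1)) = Mul(1, Pow(Add(102, -42), -1)) = Mul(1, Pow(60, -1)) = Mul(1, Rational(1, 60)) = Rational(1, 60)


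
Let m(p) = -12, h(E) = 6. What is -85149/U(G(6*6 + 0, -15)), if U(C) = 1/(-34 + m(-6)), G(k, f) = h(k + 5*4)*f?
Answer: 3916854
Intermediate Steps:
G(k, f) = 6*f
U(C) = -1/46 (U(C) = 1/(-34 - 12) = 1/(-46) = -1/46)
-85149/U(G(6*6 + 0, -15)) = -85149/(-1/46) = -85149*(-46) = 3916854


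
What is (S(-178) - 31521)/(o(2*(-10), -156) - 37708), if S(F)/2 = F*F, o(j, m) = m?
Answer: -31847/37864 ≈ -0.84109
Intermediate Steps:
S(F) = 2*F² (S(F) = 2*(F*F) = 2*F²)
(S(-178) - 31521)/(o(2*(-10), -156) - 37708) = (2*(-178)² - 31521)/(-156 - 37708) = (2*31684 - 31521)/(-37864) = (63368 - 31521)*(-1/37864) = 31847*(-1/37864) = -31847/37864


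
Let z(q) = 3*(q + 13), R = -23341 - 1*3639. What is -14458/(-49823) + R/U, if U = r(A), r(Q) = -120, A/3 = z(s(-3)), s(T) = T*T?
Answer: 67297975/298938 ≈ 225.12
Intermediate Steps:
s(T) = T²
R = -26980 (R = -23341 - 3639 = -26980)
z(q) = 39 + 3*q (z(q) = 3*(13 + q) = 39 + 3*q)
A = 198 (A = 3*(39 + 3*(-3)²) = 3*(39 + 3*9) = 3*(39 + 27) = 3*66 = 198)
U = -120
-14458/(-49823) + R/U = -14458/(-49823) - 26980/(-120) = -14458*(-1/49823) - 26980*(-1/120) = 14458/49823 + 1349/6 = 67297975/298938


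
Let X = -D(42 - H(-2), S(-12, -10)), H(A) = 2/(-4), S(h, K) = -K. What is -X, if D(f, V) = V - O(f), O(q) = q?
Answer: -65/2 ≈ -32.500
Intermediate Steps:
H(A) = -½ (H(A) = 2*(-¼) = -½)
D(f, V) = V - f
X = 65/2 (X = -(-1*(-10) - (42 - 1*(-½))) = -(10 - (42 + ½)) = -(10 - 1*85/2) = -(10 - 85/2) = -1*(-65/2) = 65/2 ≈ 32.500)
-X = -1*65/2 = -65/2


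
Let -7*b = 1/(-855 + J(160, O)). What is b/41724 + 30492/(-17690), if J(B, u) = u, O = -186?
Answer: -75990759623/44086204260 ≈ -1.7237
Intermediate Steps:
b = 1/7287 (b = -1/(7*(-855 - 186)) = -1/7/(-1041) = -1/7*(-1/1041) = 1/7287 ≈ 0.00013723)
b/41724 + 30492/(-17690) = (1/7287)/41724 + 30492/(-17690) = (1/7287)*(1/41724) + 30492*(-1/17690) = 1/304042788 - 15246/8845 = -75990759623/44086204260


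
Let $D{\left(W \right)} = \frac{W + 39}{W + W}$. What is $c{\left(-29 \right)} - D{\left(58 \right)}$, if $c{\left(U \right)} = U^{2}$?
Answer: $\frac{97459}{116} \approx 840.16$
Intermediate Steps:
$D{\left(W \right)} = \frac{39 + W}{2 W}$
$c{\left(-29 \right)} - D{\left(58 \right)} = \left(-29\right)^{2} - \frac{39 + 58}{2 \cdot 58} = 841 - \frac{1}{2} \cdot \frac{1}{58} \cdot 97 = 841 - \frac{97}{116} = \frac{97459}{116}$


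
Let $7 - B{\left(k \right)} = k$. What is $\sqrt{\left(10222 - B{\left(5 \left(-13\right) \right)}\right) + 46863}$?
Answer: $\sqrt{57013} \approx 238.77$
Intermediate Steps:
$B{\left(k \right)} = 7 - k$
$\sqrt{\left(10222 - B{\left(5 \left(-13\right) \right)}\right) + 46863} = \sqrt{\left(10222 - \left(7 - 5 \left(-13\right)\right)\right) + 46863} = \sqrt{\left(10222 - \left(7 - -65\right)\right) + 46863} = \sqrt{\left(10222 - \left(7 + 65\right)\right) + 46863} = \sqrt{\left(10222 - 72\right) + 46863} = \sqrt{10150 + 46863} = \sqrt{57013}$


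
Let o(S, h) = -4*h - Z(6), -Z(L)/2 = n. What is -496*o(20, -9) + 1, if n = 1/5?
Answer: -90267/5 ≈ -18053.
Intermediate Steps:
n = ⅕ (n = 1*(⅕) = ⅕ ≈ 0.20000)
Z(L) = -⅖ (Z(L) = -2*⅕ = -⅖)
o(S, h) = ⅖ - 4*h (o(S, h) = -4*h - 1*(-⅖) = -4*h + ⅖ = ⅖ - 4*h)
-496*o(20, -9) + 1 = -496*(⅖ - 4*(-9)) + 1 = -496*(⅖ + 36) + 1 = -496*182/5 + 1 = -90272/5 + 1 = -90267/5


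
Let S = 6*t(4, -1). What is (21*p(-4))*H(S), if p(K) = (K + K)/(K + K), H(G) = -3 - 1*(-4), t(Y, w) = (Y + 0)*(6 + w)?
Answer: 21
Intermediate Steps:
t(Y, w) = Y*(6 + w)
S = 120 (S = 6*(4*(6 - 1)) = 6*(4*5) = 6*20 = 120)
H(G) = 1 (H(G) = -3 + 4 = 1)
p(K) = 1 (p(K) = (2*K)/((2*K)) = (2*K)*(1/(2*K)) = 1)
(21*p(-4))*H(S) = (21*1)*1 = 21*1 = 21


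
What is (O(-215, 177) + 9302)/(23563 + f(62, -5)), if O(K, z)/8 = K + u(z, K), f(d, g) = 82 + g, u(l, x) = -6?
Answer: 3767/11820 ≈ 0.31870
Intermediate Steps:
O(K, z) = -48 + 8*K (O(K, z) = 8*(K - 6) = 8*(-6 + K) = -48 + 8*K)
(O(-215, 177) + 9302)/(23563 + f(62, -5)) = ((-48 + 8*(-215)) + 9302)/(23563 + (82 - 5)) = ((-48 - 1720) + 9302)/(23563 + 77) = (-1768 + 9302)/23640 = 7534*(1/23640) = 3767/11820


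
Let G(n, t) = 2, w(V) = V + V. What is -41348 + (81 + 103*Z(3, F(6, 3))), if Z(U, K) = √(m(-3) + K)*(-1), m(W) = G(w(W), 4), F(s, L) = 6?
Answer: -41267 - 206*√2 ≈ -41558.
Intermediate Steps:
w(V) = 2*V
m(W) = 2
Z(U, K) = -√(2 + K) (Z(U, K) = √(2 + K)*(-1) = -√(2 + K))
-41348 + (81 + 103*Z(3, F(6, 3))) = -41348 + (81 + 103*(-√(2 + 6))) = -41348 + (81 + 103*(-√8)) = -41348 + (81 + 103*(-2*√2)) = -41348 + (81 - 206*√2) = -41267 - 206*√2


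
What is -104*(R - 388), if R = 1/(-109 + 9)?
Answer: 1008826/25 ≈ 40353.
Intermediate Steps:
R = -1/100 (R = 1/(-100) = -1/100 ≈ -0.010000)
-104*(R - 388) = -104*(-1/100 - 388) = -104*(-38801/100) = 1008826/25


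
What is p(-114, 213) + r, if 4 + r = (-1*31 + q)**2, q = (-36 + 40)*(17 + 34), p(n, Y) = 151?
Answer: 30076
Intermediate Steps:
q = 204 (q = 4*51 = 204)
r = 29925 (r = -4 + (-1*31 + 204)**2 = -4 + (-31 + 204)**2 = -4 + 173**2 = -4 + 29929 = 29925)
p(-114, 213) + r = 151 + 29925 = 30076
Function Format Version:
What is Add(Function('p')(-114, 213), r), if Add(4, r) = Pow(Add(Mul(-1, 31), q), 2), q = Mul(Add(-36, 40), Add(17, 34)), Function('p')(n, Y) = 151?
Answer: 30076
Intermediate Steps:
q = 204 (q = Mul(4, 51) = 204)
r = 29925 (r = Add(-4, Pow(Add(Mul(-1, 31), 204), 2)) = Add(-4, Pow(Add(-31, 204), 2)) = Add(-4, Pow(173, 2)) = Add(-4, 29929) = 29925)
Add(Function('p')(-114, 213), r) = Add(151, 29925) = 30076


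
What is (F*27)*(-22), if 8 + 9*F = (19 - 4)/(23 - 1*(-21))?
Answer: 1011/2 ≈ 505.50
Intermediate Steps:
F = -337/396 (F = -8/9 + ((19 - 4)/(23 - 1*(-21)))/9 = -8/9 + (15/(23 + 21))/9 = -8/9 + (15/44)/9 = -8/9 + (15*(1/44))/9 = -8/9 + (⅑)*(15/44) = -8/9 + 5/132 = -337/396 ≈ -0.85101)
(F*27)*(-22) = -337/396*27*(-22) = -1011/44*(-22) = 1011/2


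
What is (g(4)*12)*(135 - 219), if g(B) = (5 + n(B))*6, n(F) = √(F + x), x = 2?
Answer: -30240 - 6048*√6 ≈ -45055.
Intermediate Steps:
n(F) = √(2 + F) (n(F) = √(F + 2) = √(2 + F))
g(B) = 30 + 6*√(2 + B) (g(B) = (5 + √(2 + B))*6 = 30 + 6*√(2 + B))
(g(4)*12)*(135 - 219) = ((30 + 6*√(2 + 4))*12)*(135 - 219) = ((30 + 6*√6)*12)*(-84) = (360 + 72*√6)*(-84) = -30240 - 6048*√6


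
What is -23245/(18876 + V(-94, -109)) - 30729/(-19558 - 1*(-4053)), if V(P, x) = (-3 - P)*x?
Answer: -85174072/138878285 ≈ -0.61330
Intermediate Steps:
V(P, x) = x*(-3 - P)
-23245/(18876 + V(-94, -109)) - 30729/(-19558 - 1*(-4053)) = -23245/(18876 - 1*(-109)*(3 - 94)) - 30729/(-19558 - 1*(-4053)) = -23245/(18876 - 1*(-109)*(-91)) - 30729/(-19558 + 4053) = -23245/(18876 - 9919) - 30729/(-15505) = -23245/8957 - 30729*(-1/15505) = -23245*1/8957 + 30729/15505 = -23245/8957 + 30729/15505 = -85174072/138878285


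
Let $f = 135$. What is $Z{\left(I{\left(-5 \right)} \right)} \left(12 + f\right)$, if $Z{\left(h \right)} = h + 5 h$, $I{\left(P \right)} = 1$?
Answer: $882$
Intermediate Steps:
$Z{\left(h \right)} = 6 h$
$Z{\left(I{\left(-5 \right)} \right)} \left(12 + f\right) = 6 \cdot 1 \left(12 + 135\right) = 6 \cdot 147 = 882$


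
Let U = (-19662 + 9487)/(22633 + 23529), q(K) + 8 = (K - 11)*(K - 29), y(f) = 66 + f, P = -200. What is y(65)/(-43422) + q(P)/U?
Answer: -96836809624129/441818850 ≈ -2.1918e+5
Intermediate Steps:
q(K) = -8 + (-29 + K)*(-11 + K) (q(K) = -8 + (K - 11)*(K - 29) = -8 + (-11 + K)*(-29 + K) = -8 + (-29 + K)*(-11 + K))
U = -10175/46162 ≈ -0.22042
y(65)/(-43422) + q(P)/U = (66 + 65)/(-43422) + (311 + (-200)² - 40*(-200))/(-10175/46162) = 131*(-1/43422) + (311 + 40000 + 8000)*(-46162/10175) = -131/43422 + 48311*(-46162/10175) = -131/43422 - 2230132382/10175 = -96836809624129/441818850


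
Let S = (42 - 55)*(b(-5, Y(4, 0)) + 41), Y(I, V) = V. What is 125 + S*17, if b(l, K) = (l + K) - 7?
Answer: -6284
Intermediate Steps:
b(l, K) = -7 + K + l (b(l, K) = (K + l) - 7 = -7 + K + l)
S = -377 (S = (42 - 55)*((-7 + 0 - 5) + 41) = -13*(-12 + 41) = -13*29 = -377)
125 + S*17 = 125 - 377*17 = 125 - 6409 = -6284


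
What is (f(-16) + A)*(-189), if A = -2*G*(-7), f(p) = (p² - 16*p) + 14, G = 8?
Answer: -120582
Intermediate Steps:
f(p) = 14 + p² - 16*p
A = 112 (A = -2*8*(-7) = -16*(-7) = 112)
(f(-16) + A)*(-189) = ((14 + (-16)² - 16*(-16)) + 112)*(-189) = ((14 + 256 + 256) + 112)*(-189) = (526 + 112)*(-189) = 638*(-189) = -120582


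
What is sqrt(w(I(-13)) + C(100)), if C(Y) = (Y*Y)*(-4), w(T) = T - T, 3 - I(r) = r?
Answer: 200*I ≈ 200.0*I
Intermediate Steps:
I(r) = 3 - r
w(T) = 0
C(Y) = -4*Y**2 (C(Y) = Y**2*(-4) = -4*Y**2)
sqrt(w(I(-13)) + C(100)) = sqrt(0 - 4*100**2) = sqrt(0 - 4*10000) = sqrt(0 - 40000) = sqrt(-40000) = 200*I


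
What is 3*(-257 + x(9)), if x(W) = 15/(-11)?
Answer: -8526/11 ≈ -775.09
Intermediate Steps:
x(W) = -15/11 (x(W) = 15*(-1/11) = -15/11)
3*(-257 + x(9)) = 3*(-257 - 15/11) = 3*(-2842/11) = -8526/11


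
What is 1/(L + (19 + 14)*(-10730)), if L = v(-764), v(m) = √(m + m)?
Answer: -177045/62689864814 - I*√382/62689864814 ≈ -2.8241e-6 - 3.1177e-10*I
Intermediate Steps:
v(m) = √2*√m (v(m) = √(2*m) = √2*√m)
L = 2*I*√382 (L = √2*√(-764) = √2*(2*I*√191) = 2*I*√382 ≈ 39.09*I)
1/(L + (19 + 14)*(-10730)) = 1/(2*I*√382 + (19 + 14)*(-10730)) = 1/(2*I*√382 + 33*(-10730)) = 1/(2*I*√382 - 354090) = 1/(-354090 + 2*I*√382)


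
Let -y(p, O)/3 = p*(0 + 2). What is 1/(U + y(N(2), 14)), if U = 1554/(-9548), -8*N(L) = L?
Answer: 341/456 ≈ 0.74781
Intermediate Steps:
N(L) = -L/8
y(p, O) = -6*p (y(p, O) = -3*p*(0 + 2) = -3*p*2 = -6*p)
U = -111/682 (U = 1554*(-1/9548) = -111/682 ≈ -0.16276)
1/(U + y(N(2), 14)) = 1/(-111/682 - (-3)*2/4) = 1/(-111/682 - 6*(-¼)) = 1/(-111/682 + 3/2) = 1/(456/341) = 341/456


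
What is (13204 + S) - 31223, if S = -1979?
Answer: -19998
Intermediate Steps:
(13204 + S) - 31223 = (13204 - 1979) - 31223 = 11225 - 31223 = -19998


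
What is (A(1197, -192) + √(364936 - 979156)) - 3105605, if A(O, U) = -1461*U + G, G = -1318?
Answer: -2826411 + 2*I*√153555 ≈ -2.8264e+6 + 783.72*I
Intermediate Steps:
A(O, U) = -1318 - 1461*U (A(O, U) = -1461*U - 1318 = -1318 - 1461*U)
(A(1197, -192) + √(364936 - 979156)) - 3105605 = ((-1318 - 1461*(-192)) + √(364936 - 979156)) - 3105605 = ((-1318 + 280512) + √(-614220)) - 3105605 = (279194 + 2*I*√153555) - 3105605 = -2826411 + 2*I*√153555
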